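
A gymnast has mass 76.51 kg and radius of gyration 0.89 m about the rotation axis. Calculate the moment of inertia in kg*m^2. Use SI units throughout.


I = m * k^2
I = 76.51 * 0.89^2
I = 76.51 * 0.7921 = 60.6036 kg*m^2

60.6036 kg*m^2


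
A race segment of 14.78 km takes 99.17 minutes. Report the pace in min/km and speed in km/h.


Pace = time / distance = 99.17 min / 14.78 km = 6.7097 min/km
Speed = distance / time_in_hours = 14.78 / 1.6528 hr
Speed = 8.9422 km/h

6.7097 min/km, 8.9422 km/h


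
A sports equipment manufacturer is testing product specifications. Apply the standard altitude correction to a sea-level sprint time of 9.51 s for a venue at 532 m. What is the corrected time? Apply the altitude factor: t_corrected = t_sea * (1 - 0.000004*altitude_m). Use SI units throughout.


Correction factor = 1 - 0.000004 * 532 = 0.997872
t_corrected = t_sea * factor = 9.51 * 0.997872
t_corrected = 9.4898 s

9.4898 s


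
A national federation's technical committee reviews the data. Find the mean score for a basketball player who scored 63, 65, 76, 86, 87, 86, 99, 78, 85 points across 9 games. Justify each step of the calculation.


Average = sum / n
Sum = 725
Average = 725 / 9 = 80.5556

80.5556


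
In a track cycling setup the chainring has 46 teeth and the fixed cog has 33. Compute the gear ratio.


GR = front_teeth / rear_teeth
GR = 46 / 33
GR = 1.3939

1.3939


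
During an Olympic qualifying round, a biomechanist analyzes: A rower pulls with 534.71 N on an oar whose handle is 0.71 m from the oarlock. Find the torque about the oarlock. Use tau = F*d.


tau = F * d
tau = 534.71 * 0.71
tau = 379.6441 N*m

379.6441 N*m


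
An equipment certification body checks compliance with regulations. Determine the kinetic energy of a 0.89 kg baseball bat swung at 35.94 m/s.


KE = 0.5 * m * v^2
KE = 0.5 * 0.89 * 35.94^2
KE = 0.5 * 0.89 * 1291.6836 = 574.7992 J

574.7992 J


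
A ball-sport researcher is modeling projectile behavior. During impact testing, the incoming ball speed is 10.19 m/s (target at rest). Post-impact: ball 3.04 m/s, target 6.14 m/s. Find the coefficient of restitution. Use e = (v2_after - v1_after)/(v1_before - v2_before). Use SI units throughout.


e = (v2_after - v1_after) / (v1_before - v2_before)
Numerator = 6.14 - 3.04 = 3.1
Denominator = 10.19 - 0 = 10.19
e = 3.1 / 10.19 = 0.3042

0.3042


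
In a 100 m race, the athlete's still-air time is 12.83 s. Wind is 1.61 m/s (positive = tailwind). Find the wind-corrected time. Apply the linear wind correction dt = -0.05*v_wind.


dt = -0.05 * v_wind = -0.05 * 1.61 = -0.0805 s
t_corrected = t_still + dt = 12.83 + (-0.0805)
t_corrected = 12.7495 s

12.7495 s


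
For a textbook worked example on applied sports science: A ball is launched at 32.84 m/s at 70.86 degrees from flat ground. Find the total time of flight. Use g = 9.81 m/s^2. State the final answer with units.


T = 2*v*sin(theta)/g
sin(theta) = sin(70.86 deg) = 0.9447
T = 2*32.84*0.9447 / 9.81
T = 62.0492 / 9.81 = 6.3251 s

6.3251 s


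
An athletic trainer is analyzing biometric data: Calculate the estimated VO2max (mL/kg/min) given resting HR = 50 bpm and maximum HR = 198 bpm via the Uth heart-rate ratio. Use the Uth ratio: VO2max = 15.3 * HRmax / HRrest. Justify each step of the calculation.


VO2max = 15.3 * HRmax / HRrest
VO2max = 15.3 * 198 / 50
VO2max = 3029.4 / 50 = 60.588 mL/kg/min

60.588 mL/kg/min


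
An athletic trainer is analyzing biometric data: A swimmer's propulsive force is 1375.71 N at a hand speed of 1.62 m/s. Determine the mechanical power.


P = F * v
P = 1375.71 * 1.62
P = 2228.6502 W

2228.6502 W


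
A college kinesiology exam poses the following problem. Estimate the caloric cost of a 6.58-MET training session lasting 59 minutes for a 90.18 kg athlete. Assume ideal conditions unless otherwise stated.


kcal = MET * mass * time_hr
Convert time: 59 min = 0.9833 hr
kcal = 6.58 * 90.18 * 0.9833
kcal = 583.4947 kcal

583.4947 kcal


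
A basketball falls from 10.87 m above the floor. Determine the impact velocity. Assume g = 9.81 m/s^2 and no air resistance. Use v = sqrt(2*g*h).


v = sqrt(2 * g * h)
v = sqrt(2 * 9.81 * 10.87)
v = sqrt(213.2694) = 14.6037 m/s

14.6037 m/s


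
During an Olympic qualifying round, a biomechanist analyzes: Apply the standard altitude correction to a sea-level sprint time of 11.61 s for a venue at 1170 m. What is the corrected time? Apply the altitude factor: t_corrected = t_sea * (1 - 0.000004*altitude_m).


Correction factor = 1 - 0.000004 * 1170 = 0.99532
t_corrected = t_sea * factor = 11.61 * 0.99532
t_corrected = 11.5557 s

11.5557 s


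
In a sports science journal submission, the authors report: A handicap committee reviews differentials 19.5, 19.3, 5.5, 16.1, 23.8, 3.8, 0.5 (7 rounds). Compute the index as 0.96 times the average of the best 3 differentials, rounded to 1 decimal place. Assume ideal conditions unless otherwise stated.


All differentials: 19.5, 19.3, 5.5, 16.1, 23.8, 3.8, 0.5
Sorted: 0.5, 3.8, 5.5, 16.1, 19.3, 19.5, 23.8
Best 3: 0.5, 3.8, 5.5
Average of best = 9.8 / 3 = 3.2667
Raw index = 3.2667 * 0.96 = 3.136
Handicap index = round(3.136, 1) = 3.1

3.1


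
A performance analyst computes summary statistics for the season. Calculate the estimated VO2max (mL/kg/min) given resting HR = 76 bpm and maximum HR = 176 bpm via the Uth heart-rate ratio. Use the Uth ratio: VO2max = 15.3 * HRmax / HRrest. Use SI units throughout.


VO2max = 15.3 * HRmax / HRrest
VO2max = 15.3 * 176 / 76
VO2max = 2692.8 / 76 = 35.4316 mL/kg/min

35.4316 mL/kg/min


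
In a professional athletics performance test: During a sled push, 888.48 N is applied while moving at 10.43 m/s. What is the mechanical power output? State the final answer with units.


P = F * v
P = 888.48 * 10.43
P = 9266.8464 W

9266.8464 W


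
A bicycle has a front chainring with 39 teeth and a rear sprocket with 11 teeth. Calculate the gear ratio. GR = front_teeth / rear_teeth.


GR = front_teeth / rear_teeth
GR = 39 / 11
GR = 3.5455

3.5455


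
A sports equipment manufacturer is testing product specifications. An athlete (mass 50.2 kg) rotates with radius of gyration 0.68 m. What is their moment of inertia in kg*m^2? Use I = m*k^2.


I = m * k^2
I = 50.2 * 0.68^2
I = 50.2 * 0.4624 = 23.2125 kg*m^2

23.2125 kg*m^2


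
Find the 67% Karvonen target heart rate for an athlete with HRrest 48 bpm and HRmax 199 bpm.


Target = HRrest + pct*(HRmax - HRrest)
Heart rate reserve = HRmax - HRrest = 199 - 48 = 151 bpm
Fraction = 67% = 0.67
Target = 48 + 0.67 * 151
Target = 48 + 101.17 = 149.17 bpm

149.17 bpm


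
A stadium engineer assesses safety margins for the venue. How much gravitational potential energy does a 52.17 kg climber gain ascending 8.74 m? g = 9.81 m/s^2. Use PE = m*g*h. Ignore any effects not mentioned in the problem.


PE = m * g * h
PE = 52.17 * 9.81 * 8.74
PE = 511.7877 * 8.74 = 4473.0245 J

4473.0245 J


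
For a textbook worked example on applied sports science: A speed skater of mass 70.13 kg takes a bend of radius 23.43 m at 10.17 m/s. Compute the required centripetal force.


Fc = m * v^2 / r
v^2 = 10.17^2 = 103.4289
Fc = 70.13 * 103.4289 / 23.43
Fc = 7253.4688 / 23.43 = 309.5804 N

309.5804 N


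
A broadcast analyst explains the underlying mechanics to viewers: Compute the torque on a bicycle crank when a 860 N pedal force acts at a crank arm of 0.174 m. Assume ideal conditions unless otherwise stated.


tau = F * d
tau = 860 * 0.174
tau = 149.64 N*m

149.64 N*m


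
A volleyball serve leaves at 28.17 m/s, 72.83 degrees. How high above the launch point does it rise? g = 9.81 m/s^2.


H = (v*sin(theta))^2 / (2*g)
vy = v*sin(theta) = 28.17 * sin(72.83 deg) = 26.9145 m/s
H = vy^2 / (2*g) = 724.393 / (2*9.81)
H = 724.393 / 19.62 = 36.9212 m

36.9212 m


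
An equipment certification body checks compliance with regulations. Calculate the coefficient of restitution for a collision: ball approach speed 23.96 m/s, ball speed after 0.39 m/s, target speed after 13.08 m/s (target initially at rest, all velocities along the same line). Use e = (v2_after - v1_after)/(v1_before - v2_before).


e = (v2_after - v1_after) / (v1_before - v2_before)
Numerator = 13.08 - 0.39 = 12.69
Denominator = 23.96 - 0 = 23.96
e = 12.69 / 23.96 = 0.5296

0.5296


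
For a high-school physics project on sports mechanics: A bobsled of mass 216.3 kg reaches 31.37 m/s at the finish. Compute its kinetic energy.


KE = 0.5 * m * v^2
KE = 0.5 * 216.3 * 31.37^2
KE = 0.5 * 216.3 * 984.0769 = 106427.9167 J

106427.9167 J


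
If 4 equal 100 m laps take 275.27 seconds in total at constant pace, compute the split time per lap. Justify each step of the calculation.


Split time = total_time / n_laps = 275.27 / 4
Split time = 68.8175 s per lap

68.8175 s


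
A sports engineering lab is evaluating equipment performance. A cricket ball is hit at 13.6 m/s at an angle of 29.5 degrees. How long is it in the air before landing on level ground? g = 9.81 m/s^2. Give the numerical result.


T = 2*v*sin(theta)/g
sin(theta) = sin(29.5 deg) = 0.4924
T = 2*13.6*0.4924 / 9.81
T = 13.3939 / 9.81 = 1.3653 s

1.3653 s


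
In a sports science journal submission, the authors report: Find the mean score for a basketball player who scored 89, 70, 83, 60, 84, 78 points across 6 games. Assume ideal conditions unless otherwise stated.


Average = sum / n
Sum = 464
Average = 464 / 6 = 77.3333

77.3333


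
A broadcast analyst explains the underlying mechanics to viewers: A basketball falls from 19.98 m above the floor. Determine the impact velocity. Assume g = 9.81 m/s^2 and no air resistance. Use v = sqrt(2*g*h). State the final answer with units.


v = sqrt(2 * g * h)
v = sqrt(2 * 9.81 * 19.98)
v = sqrt(392.0076) = 19.7992 m/s

19.7992 m/s


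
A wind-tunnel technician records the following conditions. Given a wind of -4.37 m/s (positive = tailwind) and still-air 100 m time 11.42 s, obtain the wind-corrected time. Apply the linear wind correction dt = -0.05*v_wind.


dt = -0.05 * v_wind = -0.05 * -4.37 = 0.2185 s
t_corrected = t_still + dt = 11.42 + (0.2185)
t_corrected = 11.6385 s

11.6385 s


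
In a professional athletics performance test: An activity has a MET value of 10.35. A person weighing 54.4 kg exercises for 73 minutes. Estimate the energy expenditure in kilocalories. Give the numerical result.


kcal = MET * mass * time_hr
Convert time: 73 min = 1.2167 hr
kcal = 10.35 * 54.4 * 1.2167
kcal = 685.032 kcal

685.032 kcal


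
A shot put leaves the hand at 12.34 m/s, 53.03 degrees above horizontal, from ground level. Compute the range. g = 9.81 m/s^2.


R = v^2 * sin(2*theta) / g
Convert angle to radians: theta = 53.03 deg = 0.9255 rad
sin(2*theta) = sin(1.8511) = 0.961
R = 12.34^2 * 0.961 / 9.81
R = 152.2756 * 0.961 / 9.81 = 14.9167 m

14.9167 m


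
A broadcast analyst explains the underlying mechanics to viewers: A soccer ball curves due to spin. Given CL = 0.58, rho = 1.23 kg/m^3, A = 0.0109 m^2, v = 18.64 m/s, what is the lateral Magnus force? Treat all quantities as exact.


FM = 0.5 * CL * rho * A * v^2
FM = 0.5 * 0.58 * 1.23 * 0.0109 * 18.64^2
v^2 = 347.4496
FM = 0.5 * 0.58 * 1.23 * 0.0109 * 347.4496 = 1.3509 N

1.3509 N


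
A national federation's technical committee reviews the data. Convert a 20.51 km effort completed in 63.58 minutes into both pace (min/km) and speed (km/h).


Pace = time / distance = 63.58 min / 20.51 km = 3.1 min/km
Speed = distance / time_in_hours = 20.51 / 1.0597 hr
Speed = 19.3551 km/h

3.1 min/km, 19.3551 km/h


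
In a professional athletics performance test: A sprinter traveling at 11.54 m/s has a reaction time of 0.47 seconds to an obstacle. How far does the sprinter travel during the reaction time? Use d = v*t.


d = v * t
d = 11.54 * 0.47
d = 5.4238 m

5.4238 m


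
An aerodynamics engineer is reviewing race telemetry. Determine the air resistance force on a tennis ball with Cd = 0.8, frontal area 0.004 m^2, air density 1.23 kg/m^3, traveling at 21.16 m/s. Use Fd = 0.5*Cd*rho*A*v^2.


Fd = 0.5 * Cd * rho * A * v^2
Fd = 0.5 * 0.8 * 1.23 * 0.004 * 21.16^2
v^2 = 447.7456
Fd = 0.5 * 0.8 * 1.23 * 0.004 * 447.7456 = 0.8812 N

0.8812 N


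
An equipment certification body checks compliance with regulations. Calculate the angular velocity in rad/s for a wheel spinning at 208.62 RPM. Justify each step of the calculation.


omega = RPM * 2 * pi / 60
omega = 208.62 * 2 * 3.14159 / 60
omega = 1310.7981 / 60 = 21.8466 rad/s

21.8466 rad/s


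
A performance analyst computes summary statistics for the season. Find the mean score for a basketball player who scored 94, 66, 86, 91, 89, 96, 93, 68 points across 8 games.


Average = sum / n
Sum = 683
Average = 683 / 8 = 85.375

85.375


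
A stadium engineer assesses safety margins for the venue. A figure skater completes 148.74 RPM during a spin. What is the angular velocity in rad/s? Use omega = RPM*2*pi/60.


omega = RPM * 2 * pi / 60
omega = 148.74 * 2 * 3.14159 / 60
omega = 934.561 / 60 = 15.576 rad/s

15.576 rad/s


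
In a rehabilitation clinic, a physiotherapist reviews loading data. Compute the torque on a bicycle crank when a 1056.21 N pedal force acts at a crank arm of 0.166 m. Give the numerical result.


tau = F * d
tau = 1056.21 * 0.166
tau = 175.3309 N*m

175.3309 N*m


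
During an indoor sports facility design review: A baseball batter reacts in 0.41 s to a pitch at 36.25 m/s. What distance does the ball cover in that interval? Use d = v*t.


d = v * t
d = 36.25 * 0.41
d = 14.8625 m

14.8625 m


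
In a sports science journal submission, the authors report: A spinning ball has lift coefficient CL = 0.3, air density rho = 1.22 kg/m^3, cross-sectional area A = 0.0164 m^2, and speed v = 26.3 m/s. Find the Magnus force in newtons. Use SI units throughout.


FM = 0.5 * CL * rho * A * v^2
FM = 0.5 * 0.3 * 1.22 * 0.0164 * 26.3^2
v^2 = 691.69
FM = 0.5 * 0.3 * 1.22 * 0.0164 * 691.69 = 2.0759 N

2.0759 N


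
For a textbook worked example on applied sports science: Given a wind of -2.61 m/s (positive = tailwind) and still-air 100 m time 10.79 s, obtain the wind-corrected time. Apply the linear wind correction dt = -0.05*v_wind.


dt = -0.05 * v_wind = -0.05 * -2.61 = 0.1305 s
t_corrected = t_still + dt = 10.79 + (0.1305)
t_corrected = 10.9205 s

10.9205 s


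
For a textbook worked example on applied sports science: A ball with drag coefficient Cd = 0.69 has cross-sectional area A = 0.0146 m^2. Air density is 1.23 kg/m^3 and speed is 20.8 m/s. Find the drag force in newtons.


Fd = 0.5 * Cd * rho * A * v^2
Fd = 0.5 * 0.69 * 1.23 * 0.0146 * 20.8^2
v^2 = 432.64
Fd = 0.5 * 0.69 * 1.23 * 0.0146 * 432.64 = 2.6804 N

2.6804 N


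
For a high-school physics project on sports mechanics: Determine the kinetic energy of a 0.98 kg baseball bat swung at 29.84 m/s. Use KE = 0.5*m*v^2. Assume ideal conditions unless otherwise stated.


KE = 0.5 * m * v^2
KE = 0.5 * 0.98 * 29.84^2
KE = 0.5 * 0.98 * 890.4256 = 436.3085 J

436.3085 J


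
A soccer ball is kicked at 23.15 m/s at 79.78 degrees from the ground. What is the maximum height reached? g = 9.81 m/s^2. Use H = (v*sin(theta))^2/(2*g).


H = (v*sin(theta))^2 / (2*g)
vy = v*sin(theta) = 23.15 * sin(79.78 deg) = 22.7827 m/s
H = vy^2 / (2*g) = 519.0512 / (2*9.81)
H = 519.0512 / 19.62 = 26.4552 m

26.4552 m


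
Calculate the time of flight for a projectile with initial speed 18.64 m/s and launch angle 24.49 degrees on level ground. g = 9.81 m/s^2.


T = 2*v*sin(theta)/g
sin(theta) = sin(24.49 deg) = 0.4145
T = 2*18.64*0.4145 / 9.81
T = 15.4538 / 9.81 = 1.5753 s

1.5753 s


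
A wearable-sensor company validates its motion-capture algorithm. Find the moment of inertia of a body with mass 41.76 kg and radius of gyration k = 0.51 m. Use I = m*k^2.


I = m * k^2
I = 41.76 * 0.51^2
I = 41.76 * 0.2601 = 10.8618 kg*m^2

10.8618 kg*m^2


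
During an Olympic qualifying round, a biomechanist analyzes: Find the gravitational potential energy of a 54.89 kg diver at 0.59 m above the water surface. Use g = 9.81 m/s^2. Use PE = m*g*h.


PE = m * g * h
PE = 54.89 * 9.81 * 0.59
PE = 538.4709 * 0.59 = 317.6978 J

317.6978 J


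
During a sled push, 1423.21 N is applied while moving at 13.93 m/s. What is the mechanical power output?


P = F * v
P = 1423.21 * 13.93
P = 19825.3153 W

19825.3153 W


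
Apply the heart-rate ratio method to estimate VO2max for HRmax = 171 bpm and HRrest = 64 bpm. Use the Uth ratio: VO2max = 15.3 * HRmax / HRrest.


VO2max = 15.3 * HRmax / HRrest
VO2max = 15.3 * 171 / 64
VO2max = 2616.3 / 64 = 40.8797 mL/kg/min

40.8797 mL/kg/min


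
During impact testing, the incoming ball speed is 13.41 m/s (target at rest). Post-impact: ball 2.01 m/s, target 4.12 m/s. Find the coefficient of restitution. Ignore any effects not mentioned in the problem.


e = (v2_after - v1_after) / (v1_before - v2_before)
Numerator = 4.12 - 2.01 = 2.11
Denominator = 13.41 - 0 = 13.41
e = 2.11 / 13.41 = 0.1573

0.1573


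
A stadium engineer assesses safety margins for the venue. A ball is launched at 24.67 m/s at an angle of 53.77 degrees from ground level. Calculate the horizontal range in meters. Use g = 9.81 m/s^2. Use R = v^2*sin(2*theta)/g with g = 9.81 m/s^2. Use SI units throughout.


R = v^2 * sin(2*theta) / g
Convert angle to radians: theta = 53.77 deg = 0.9385 rad
sin(2*theta) = sin(1.8769) = 0.9535
R = 24.67^2 * 0.9535 / 9.81
R = 608.6089 * 0.9535 / 9.81 = 59.1552 m

59.1552 m


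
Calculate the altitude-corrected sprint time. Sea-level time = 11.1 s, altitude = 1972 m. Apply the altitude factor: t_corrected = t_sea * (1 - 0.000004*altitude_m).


Correction factor = 1 - 0.000004 * 1972 = 0.992112
t_corrected = t_sea * factor = 11.1 * 0.992112
t_corrected = 11.0124 s

11.0124 s


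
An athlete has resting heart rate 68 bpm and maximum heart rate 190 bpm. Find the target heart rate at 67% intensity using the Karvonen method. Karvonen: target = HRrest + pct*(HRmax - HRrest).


Target = HRrest + pct*(HRmax - HRrest)
Heart rate reserve = HRmax - HRrest = 190 - 68 = 122 bpm
Fraction = 67% = 0.67
Target = 68 + 0.67 * 122
Target = 68 + 81.74 = 149.74 bpm

149.74 bpm


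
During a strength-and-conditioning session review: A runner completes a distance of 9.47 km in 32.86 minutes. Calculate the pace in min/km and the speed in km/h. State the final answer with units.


Pace = time / distance = 32.86 min / 9.47 km = 3.4699 min/km
Speed = distance / time_in_hours = 9.47 / 0.5477 hr
Speed = 17.2915 km/h

3.4699 min/km, 17.2915 km/h


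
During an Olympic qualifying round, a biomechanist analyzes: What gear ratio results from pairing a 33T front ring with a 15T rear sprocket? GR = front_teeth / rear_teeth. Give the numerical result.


GR = front_teeth / rear_teeth
GR = 33 / 15
GR = 2.2

2.2


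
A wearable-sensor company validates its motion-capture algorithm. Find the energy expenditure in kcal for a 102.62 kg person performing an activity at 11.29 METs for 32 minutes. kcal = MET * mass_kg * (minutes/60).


kcal = MET * mass * time_hr
Convert time: 32 min = 0.5333 hr
kcal = 11.29 * 102.62 * 0.5333
kcal = 617.9092 kcal

617.9092 kcal


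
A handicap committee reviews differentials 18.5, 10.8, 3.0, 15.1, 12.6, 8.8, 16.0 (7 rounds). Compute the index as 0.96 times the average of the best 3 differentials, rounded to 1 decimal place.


All differentials: 18.5, 10.8, 3.0, 15.1, 12.6, 8.8, 16.0
Sorted: 3.0, 8.8, 10.8, 12.6, 15.1, 16.0, 18.5
Best 3: 3.0, 8.8, 10.8
Average of best = 22.6 / 3 = 7.5333
Raw index = 7.5333 * 0.96 = 7.232
Handicap index = round(7.232, 1) = 7.2

7.2


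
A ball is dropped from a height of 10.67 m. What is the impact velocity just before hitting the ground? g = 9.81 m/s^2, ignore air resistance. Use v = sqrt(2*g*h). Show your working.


v = sqrt(2 * g * h)
v = sqrt(2 * 9.81 * 10.67)
v = sqrt(209.3454) = 14.4688 m/s

14.4688 m/s


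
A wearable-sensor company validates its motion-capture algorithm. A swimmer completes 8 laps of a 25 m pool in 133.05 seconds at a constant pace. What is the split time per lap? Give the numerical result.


Split time = total_time / n_laps = 133.05 / 8
Split time = 16.6313 s per lap

16.6313 s


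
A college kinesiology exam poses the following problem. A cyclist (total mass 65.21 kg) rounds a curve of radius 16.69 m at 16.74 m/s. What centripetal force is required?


Fc = m * v^2 / r
v^2 = 16.74^2 = 280.2276
Fc = 65.21 * 280.2276 / 16.69
Fc = 18273.6418 / 16.69 = 1094.8857 N

1094.8857 N


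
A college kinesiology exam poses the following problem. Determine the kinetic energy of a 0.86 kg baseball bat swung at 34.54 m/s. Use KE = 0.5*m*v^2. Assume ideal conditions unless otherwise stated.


KE = 0.5 * m * v^2
KE = 0.5 * 0.86 * 34.54^2
KE = 0.5 * 0.86 * 1193.0116 = 512.995 J

512.995 J


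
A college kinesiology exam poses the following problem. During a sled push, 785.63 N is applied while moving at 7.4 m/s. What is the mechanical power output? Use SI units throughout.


P = F * v
P = 785.63 * 7.4
P = 5813.662 W

5813.662 W


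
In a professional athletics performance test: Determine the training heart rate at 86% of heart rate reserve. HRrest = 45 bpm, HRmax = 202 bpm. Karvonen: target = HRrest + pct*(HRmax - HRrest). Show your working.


Target = HRrest + pct*(HRmax - HRrest)
Heart rate reserve = HRmax - HRrest = 202 - 45 = 157 bpm
Fraction = 86% = 0.86
Target = 45 + 0.86 * 157
Target = 45 + 135.02 = 180.02 bpm

180.02 bpm


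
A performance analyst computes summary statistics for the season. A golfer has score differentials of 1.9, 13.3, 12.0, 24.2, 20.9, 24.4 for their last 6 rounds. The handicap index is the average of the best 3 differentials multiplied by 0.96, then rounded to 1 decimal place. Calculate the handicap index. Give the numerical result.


All differentials: 1.9, 13.3, 12.0, 24.2, 20.9, 24.4
Sorted: 1.9, 12.0, 13.3, 20.9, 24.2, 24.4
Best 3: 1.9, 12.0, 13.3
Average of best = 27.2 / 3 = 9.0667
Raw index = 9.0667 * 0.96 = 8.704
Handicap index = round(8.704, 1) = 8.7

8.7


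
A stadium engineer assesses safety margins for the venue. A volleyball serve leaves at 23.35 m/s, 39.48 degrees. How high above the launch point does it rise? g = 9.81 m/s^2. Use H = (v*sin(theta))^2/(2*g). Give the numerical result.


H = (v*sin(theta))^2 / (2*g)
vy = v*sin(theta) = 23.35 * sin(39.48 deg) = 14.8461 m/s
H = vy^2 / (2*g) = 220.4078 / (2*9.81)
H = 220.4078 / 19.62 = 11.2338 m

11.2338 m


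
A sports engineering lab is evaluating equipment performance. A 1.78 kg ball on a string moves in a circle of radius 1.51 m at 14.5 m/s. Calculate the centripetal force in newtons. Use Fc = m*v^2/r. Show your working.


Fc = m * v^2 / r
v^2 = 14.5^2 = 210.25
Fc = 1.78 * 210.25 / 1.51
Fc = 374.245 / 1.51 = 247.8444 N

247.8444 N


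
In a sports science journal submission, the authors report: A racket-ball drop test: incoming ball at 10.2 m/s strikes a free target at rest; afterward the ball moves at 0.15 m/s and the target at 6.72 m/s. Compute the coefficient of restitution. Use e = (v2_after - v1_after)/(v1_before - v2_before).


e = (v2_after - v1_after) / (v1_before - v2_before)
Numerator = 6.72 - 0.15 = 6.57
Denominator = 10.2 - 0 = 10.2
e = 6.57 / 10.2 = 0.6441

0.6441


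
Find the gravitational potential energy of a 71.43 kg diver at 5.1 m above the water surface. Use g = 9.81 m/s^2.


PE = m * g * h
PE = 71.43 * 9.81 * 5.1
PE = 700.7283 * 5.1 = 3573.7143 J

3573.7143 J


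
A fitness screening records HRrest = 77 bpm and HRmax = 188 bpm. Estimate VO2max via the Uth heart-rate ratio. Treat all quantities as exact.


VO2max = 15.3 * HRmax / HRrest
VO2max = 15.3 * 188 / 77
VO2max = 2876.4 / 77 = 37.3558 mL/kg/min

37.3558 mL/kg/min


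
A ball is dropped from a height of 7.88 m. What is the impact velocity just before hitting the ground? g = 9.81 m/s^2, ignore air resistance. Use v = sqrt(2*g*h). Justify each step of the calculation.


v = sqrt(2 * g * h)
v = sqrt(2 * 9.81 * 7.88)
v = sqrt(154.6056) = 12.4341 m/s

12.4341 m/s


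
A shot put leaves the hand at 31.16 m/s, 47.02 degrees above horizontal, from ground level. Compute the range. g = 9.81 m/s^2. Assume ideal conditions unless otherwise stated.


R = v^2 * sin(2*theta) / g
Convert angle to radians: theta = 47.02 deg = 0.8207 rad
sin(2*theta) = sin(1.6413) = 0.9975
R = 31.16^2 * 0.9975 / 9.81
R = 970.9456 * 0.9975 / 9.81 = 98.7291 m

98.7291 m


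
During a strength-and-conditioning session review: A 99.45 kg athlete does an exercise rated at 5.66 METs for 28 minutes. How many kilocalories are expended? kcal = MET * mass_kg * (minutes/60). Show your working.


kcal = MET * mass * time_hr
Convert time: 28 min = 0.4667 hr
kcal = 5.66 * 99.45 * 0.4667
kcal = 262.6806 kcal

262.6806 kcal


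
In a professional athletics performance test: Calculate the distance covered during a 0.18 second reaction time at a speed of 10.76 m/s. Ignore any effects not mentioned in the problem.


d = v * t
d = 10.76 * 0.18
d = 1.9368 m

1.9368 m


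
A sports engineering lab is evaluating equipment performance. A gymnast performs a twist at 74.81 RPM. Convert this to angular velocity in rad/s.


omega = RPM * 2 * pi / 60
omega = 74.81 * 2 * 3.14159 / 60
omega = 470.0451 / 60 = 7.8341 rad/s

7.8341 rad/s


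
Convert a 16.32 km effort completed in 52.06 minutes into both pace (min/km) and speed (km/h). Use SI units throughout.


Pace = time / distance = 52.06 min / 16.32 km = 3.19 min/km
Speed = distance / time_in_hours = 16.32 / 0.8677 hr
Speed = 18.8091 km/h

3.19 min/km, 18.8091 km/h


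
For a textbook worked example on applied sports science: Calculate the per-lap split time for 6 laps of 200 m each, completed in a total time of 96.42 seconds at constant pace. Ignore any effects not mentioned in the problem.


Split time = total_time / n_laps = 96.42 / 6
Split time = 16.07 s per lap

16.07 s


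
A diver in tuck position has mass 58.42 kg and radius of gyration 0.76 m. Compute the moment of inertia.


I = m * k^2
I = 58.42 * 0.76^2
I = 58.42 * 0.5776 = 33.7434 kg*m^2

33.7434 kg*m^2


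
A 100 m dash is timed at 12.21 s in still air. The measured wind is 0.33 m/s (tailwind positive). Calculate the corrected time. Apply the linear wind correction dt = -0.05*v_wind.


dt = -0.05 * v_wind = -0.05 * 0.33 = -0.0165 s
t_corrected = t_still + dt = 12.21 + (-0.0165)
t_corrected = 12.1935 s

12.1935 s


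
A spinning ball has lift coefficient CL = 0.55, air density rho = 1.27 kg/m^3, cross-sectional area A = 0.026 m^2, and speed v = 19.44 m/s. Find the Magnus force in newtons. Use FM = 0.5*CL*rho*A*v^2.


FM = 0.5 * CL * rho * A * v^2
FM = 0.5 * 0.55 * 1.27 * 0.026 * 19.44^2
v^2 = 377.9136
FM = 0.5 * 0.55 * 1.27 * 0.026 * 377.9136 = 3.4316 N

3.4316 N


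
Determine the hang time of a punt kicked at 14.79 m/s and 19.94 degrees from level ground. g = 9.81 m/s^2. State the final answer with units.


T = 2*v*sin(theta)/g
sin(theta) = sin(19.94 deg) = 0.341
T = 2*14.79*0.341 / 9.81
T = 10.0878 / 9.81 = 1.0283 s

1.0283 s


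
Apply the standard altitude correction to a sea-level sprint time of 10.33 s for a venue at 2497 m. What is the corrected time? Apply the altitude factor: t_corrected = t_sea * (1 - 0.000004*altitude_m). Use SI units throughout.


Correction factor = 1 - 0.000004 * 2497 = 0.990012
t_corrected = t_sea * factor = 10.33 * 0.990012
t_corrected = 10.2268 s

10.2268 s


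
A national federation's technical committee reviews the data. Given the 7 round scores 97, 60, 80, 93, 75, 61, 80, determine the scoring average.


Average = sum / n
Sum = 546
Average = 546 / 7 = 78

78


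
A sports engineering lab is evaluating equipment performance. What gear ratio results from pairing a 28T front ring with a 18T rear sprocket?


GR = front_teeth / rear_teeth
GR = 28 / 18
GR = 1.5556

1.5556


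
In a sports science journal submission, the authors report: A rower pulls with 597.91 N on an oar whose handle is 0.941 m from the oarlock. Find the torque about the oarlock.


tau = F * d
tau = 597.91 * 0.941
tau = 562.6333 N*m

562.6333 N*m


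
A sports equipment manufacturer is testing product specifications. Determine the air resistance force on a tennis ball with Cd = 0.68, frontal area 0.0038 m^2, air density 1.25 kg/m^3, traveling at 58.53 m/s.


Fd = 0.5 * Cd * rho * A * v^2
Fd = 0.5 * 0.68 * 1.25 * 0.0038 * 58.53^2
v^2 = 3425.7609
Fd = 0.5 * 0.68 * 1.25 * 0.0038 * 3425.7609 = 5.5326 N

5.5326 N


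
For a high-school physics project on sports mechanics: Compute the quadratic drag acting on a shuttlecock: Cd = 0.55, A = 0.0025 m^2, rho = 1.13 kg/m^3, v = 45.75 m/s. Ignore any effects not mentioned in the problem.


Fd = 0.5 * Cd * rho * A * v^2
Fd = 0.5 * 0.55 * 1.13 * 0.0025 * 45.75^2
v^2 = 2093.0625
Fd = 0.5 * 0.55 * 1.13 * 0.0025 * 2093.0625 = 1.626 N

1.626 N


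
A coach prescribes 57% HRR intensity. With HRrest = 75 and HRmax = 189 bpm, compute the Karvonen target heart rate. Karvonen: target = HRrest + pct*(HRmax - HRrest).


Target = HRrest + pct*(HRmax - HRrest)
Heart rate reserve = HRmax - HRrest = 189 - 75 = 114 bpm
Fraction = 57% = 0.57
Target = 75 + 0.57 * 114
Target = 75 + 64.98 = 139.98 bpm

139.98 bpm


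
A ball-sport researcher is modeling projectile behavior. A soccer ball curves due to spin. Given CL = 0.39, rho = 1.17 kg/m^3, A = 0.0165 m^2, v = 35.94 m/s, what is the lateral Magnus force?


FM = 0.5 * CL * rho * A * v^2
FM = 0.5 * 0.39 * 1.17 * 0.0165 * 35.94^2
v^2 = 1291.6836
FM = 0.5 * 0.39 * 1.17 * 0.0165 * 1291.6836 = 4.8625 N

4.8625 N


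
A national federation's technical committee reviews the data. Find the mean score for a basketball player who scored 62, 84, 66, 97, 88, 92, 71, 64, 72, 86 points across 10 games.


Average = sum / n
Sum = 782
Average = 782 / 10 = 78.2

78.2


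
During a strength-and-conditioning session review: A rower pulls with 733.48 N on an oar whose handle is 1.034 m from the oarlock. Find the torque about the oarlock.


tau = F * d
tau = 733.48 * 1.034
tau = 758.4183 N*m

758.4183 N*m


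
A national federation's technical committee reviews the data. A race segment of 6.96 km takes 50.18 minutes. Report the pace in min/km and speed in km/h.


Pace = time / distance = 50.18 min / 6.96 km = 7.2098 min/km
Speed = distance / time_in_hours = 6.96 / 0.8363 hr
Speed = 8.322 km/h

7.2098 min/km, 8.322 km/h


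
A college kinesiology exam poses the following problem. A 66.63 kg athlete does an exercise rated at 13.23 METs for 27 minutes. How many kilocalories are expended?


kcal = MET * mass * time_hr
Convert time: 27 min = 0.45 hr
kcal = 13.23 * 66.63 * 0.45
kcal = 396.6817 kcal

396.6817 kcal


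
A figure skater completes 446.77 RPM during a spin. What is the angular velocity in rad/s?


omega = RPM * 2 * pi / 60
omega = 446.77 * 2 * 3.14159 / 60
omega = 2807.1387 / 60 = 46.7856 rad/s

46.7856 rad/s


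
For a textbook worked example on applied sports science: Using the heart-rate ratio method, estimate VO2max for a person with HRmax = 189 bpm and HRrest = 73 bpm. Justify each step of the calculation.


VO2max = 15.3 * HRmax / HRrest
VO2max = 15.3 * 189 / 73
VO2max = 2891.7 / 73 = 39.6123 mL/kg/min

39.6123 mL/kg/min


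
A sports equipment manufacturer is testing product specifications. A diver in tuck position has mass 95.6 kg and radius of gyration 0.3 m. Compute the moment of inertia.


I = m * k^2
I = 95.6 * 0.3^2
I = 95.6 * 0.09 = 8.604 kg*m^2

8.604 kg*m^2


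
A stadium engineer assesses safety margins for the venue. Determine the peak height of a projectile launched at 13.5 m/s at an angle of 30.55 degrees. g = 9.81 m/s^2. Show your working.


H = (v*sin(theta))^2 / (2*g)
vy = v*sin(theta) = 13.5 * sin(30.55 deg) = 6.8619 m/s
H = vy^2 / (2*g) = 47.0859 / (2*9.81)
H = 47.0859 / 19.62 = 2.3999 m

2.3999 m


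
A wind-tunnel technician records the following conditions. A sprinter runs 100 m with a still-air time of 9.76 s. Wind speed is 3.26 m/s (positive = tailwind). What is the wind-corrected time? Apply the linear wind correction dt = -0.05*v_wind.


dt = -0.05 * v_wind = -0.05 * 3.26 = -0.163 s
t_corrected = t_still + dt = 9.76 + (-0.163)
t_corrected = 9.597 s

9.597 s


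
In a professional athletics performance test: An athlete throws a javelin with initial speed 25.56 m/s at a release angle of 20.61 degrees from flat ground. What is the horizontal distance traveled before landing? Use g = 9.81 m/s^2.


R = v^2 * sin(2*theta) / g
Convert angle to radians: theta = 20.61 deg = 0.3597 rad
sin(2*theta) = sin(0.7194) = 0.659
R = 25.56^2 * 0.659 / 9.81
R = 653.3136 * 0.659 / 9.81 = 43.884 m

43.884 m


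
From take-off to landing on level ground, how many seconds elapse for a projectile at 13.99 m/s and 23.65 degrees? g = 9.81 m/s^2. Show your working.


T = 2*v*sin(theta)/g
sin(theta) = sin(23.65 deg) = 0.4011
T = 2*13.99*0.4011 / 9.81
T = 11.2241 / 9.81 = 1.1442 s

1.1442 s


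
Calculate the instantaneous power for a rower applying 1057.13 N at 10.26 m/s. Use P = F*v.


P = F * v
P = 1057.13 * 10.26
P = 10846.1538 W

10846.1538 W


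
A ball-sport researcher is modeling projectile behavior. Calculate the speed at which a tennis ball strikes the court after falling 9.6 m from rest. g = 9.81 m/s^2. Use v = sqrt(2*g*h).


v = sqrt(2 * g * h)
v = sqrt(2 * 9.81 * 9.6)
v = sqrt(188.352) = 13.7241 m/s

13.7241 m/s


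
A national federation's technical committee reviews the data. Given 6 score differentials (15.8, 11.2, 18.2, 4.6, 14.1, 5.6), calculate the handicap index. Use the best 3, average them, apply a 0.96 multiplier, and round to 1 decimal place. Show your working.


All differentials: 15.8, 11.2, 18.2, 4.6, 14.1, 5.6
Sorted: 4.6, 5.6, 11.2, 14.1, 15.8, 18.2
Best 3: 4.6, 5.6, 11.2
Average of best = 21.4 / 3 = 7.1333
Raw index = 7.1333 * 0.96 = 6.848
Handicap index = round(6.848, 1) = 6.8

6.8


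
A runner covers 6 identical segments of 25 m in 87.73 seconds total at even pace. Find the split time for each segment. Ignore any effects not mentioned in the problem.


Split time = total_time / n_laps = 87.73 / 6
Split time = 14.6217 s per lap

14.6217 s


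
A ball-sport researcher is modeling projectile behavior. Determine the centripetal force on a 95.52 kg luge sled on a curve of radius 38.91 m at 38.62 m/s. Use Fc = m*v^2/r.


Fc = m * v^2 / r
v^2 = 38.62^2 = 1491.5044
Fc = 95.52 * 1491.5044 / 38.91
Fc = 142468.5003 / 38.91 = 3661.4881 N

3661.4881 N


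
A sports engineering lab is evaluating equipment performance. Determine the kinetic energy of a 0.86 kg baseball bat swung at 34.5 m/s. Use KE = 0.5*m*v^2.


KE = 0.5 * m * v^2
KE = 0.5 * 0.86 * 34.5^2
KE = 0.5 * 0.86 * 1190.25 = 511.8075 J

511.8075 J


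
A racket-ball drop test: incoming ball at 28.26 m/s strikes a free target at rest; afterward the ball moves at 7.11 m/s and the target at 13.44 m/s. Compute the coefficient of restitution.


e = (v2_after - v1_after) / (v1_before - v2_before)
Numerator = 13.44 - 7.11 = 6.33
Denominator = 28.26 - 0 = 28.26
e = 6.33 / 28.26 = 0.224

0.224


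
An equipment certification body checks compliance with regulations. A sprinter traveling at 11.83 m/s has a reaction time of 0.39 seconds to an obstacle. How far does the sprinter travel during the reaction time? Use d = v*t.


d = v * t
d = 11.83 * 0.39
d = 4.6137 m

4.6137 m


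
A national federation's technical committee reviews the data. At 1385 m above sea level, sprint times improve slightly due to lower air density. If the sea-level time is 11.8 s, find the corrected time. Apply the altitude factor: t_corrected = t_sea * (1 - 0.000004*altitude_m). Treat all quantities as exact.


Correction factor = 1 - 0.000004 * 1385 = 0.99446
t_corrected = t_sea * factor = 11.8 * 0.99446
t_corrected = 11.7346 s

11.7346 s


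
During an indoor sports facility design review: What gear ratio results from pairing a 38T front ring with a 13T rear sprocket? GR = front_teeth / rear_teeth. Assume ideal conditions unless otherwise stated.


GR = front_teeth / rear_teeth
GR = 38 / 13
GR = 2.9231

2.9231


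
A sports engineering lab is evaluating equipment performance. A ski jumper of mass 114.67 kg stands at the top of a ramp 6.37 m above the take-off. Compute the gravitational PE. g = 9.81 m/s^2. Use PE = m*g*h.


PE = m * g * h
PE = 114.67 * 9.81 * 6.37
PE = 1124.9127 * 6.37 = 7165.6939 J

7165.6939 J


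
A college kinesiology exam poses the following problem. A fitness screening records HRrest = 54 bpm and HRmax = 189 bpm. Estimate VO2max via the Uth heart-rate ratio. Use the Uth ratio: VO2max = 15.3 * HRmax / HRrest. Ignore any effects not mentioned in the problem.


VO2max = 15.3 * HRmax / HRrest
VO2max = 15.3 * 189 / 54
VO2max = 2891.7 / 54 = 53.55 mL/kg/min

53.55 mL/kg/min


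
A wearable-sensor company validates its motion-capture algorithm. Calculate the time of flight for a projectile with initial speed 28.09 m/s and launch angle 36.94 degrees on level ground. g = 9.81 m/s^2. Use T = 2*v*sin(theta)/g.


T = 2*v*sin(theta)/g
sin(theta) = sin(36.94 deg) = 0.601
T = 2*28.09*0.601 / 9.81
T = 33.763 / 9.81 = 3.4417 s

3.4417 s


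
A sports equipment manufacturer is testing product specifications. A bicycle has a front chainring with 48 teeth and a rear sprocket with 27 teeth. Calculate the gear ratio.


GR = front_teeth / rear_teeth
GR = 48 / 27
GR = 1.7778

1.7778


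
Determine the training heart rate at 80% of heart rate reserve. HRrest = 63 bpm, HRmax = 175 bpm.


Target = HRrest + pct*(HRmax - HRrest)
Heart rate reserve = HRmax - HRrest = 175 - 63 = 112 bpm
Fraction = 80% = 0.8
Target = 63 + 0.8 * 112
Target = 63 + 89.6 = 152.6 bpm

152.6 bpm


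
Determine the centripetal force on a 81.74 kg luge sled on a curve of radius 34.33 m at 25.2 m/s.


Fc = m * v^2 / r
v^2 = 25.2^2 = 635.04
Fc = 81.74 * 635.04 / 34.33
Fc = 51908.1696 / 34.33 = 1512.0352 N

1512.0352 N


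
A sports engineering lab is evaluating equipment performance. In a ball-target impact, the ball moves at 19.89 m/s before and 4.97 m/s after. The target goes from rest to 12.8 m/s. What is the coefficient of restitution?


e = (v2_after - v1_after) / (v1_before - v2_before)
Numerator = 12.8 - 4.97 = 7.83
Denominator = 19.89 - 0 = 19.89
e = 7.83 / 19.89 = 0.3937

0.3937


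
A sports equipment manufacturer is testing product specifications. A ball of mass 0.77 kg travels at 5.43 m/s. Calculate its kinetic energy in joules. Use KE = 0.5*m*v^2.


KE = 0.5 * m * v^2
KE = 0.5 * 0.77 * 5.43^2
KE = 0.5 * 0.77 * 29.4849 = 11.3517 J

11.3517 J


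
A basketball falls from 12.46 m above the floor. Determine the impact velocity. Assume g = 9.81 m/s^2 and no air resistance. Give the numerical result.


v = sqrt(2 * g * h)
v = sqrt(2 * 9.81 * 12.46)
v = sqrt(244.4652) = 15.6354 m/s

15.6354 m/s


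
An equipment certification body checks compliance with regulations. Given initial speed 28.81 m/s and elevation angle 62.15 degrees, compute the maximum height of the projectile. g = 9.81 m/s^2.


H = (v*sin(theta))^2 / (2*g)
vy = v*sin(theta) = 28.81 * sin(62.15 deg) = 25.473 m/s
H = vy^2 / (2*g) = 648.8759 / (2*9.81)
H = 648.8759 / 19.62 = 33.0722 m

33.0722 m


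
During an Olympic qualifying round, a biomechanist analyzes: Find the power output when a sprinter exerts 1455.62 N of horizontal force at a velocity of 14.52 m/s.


P = F * v
P = 1455.62 * 14.52
P = 21135.6024 W

21135.6024 W


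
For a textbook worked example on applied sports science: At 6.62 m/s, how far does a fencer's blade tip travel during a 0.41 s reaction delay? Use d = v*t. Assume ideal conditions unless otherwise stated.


d = v * t
d = 6.62 * 0.41
d = 2.7142 m

2.7142 m


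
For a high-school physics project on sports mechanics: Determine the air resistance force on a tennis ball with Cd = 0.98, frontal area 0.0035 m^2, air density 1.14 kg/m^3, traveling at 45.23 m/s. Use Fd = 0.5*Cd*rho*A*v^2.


Fd = 0.5 * Cd * rho * A * v^2
Fd = 0.5 * 0.98 * 1.14 * 0.0035 * 45.23^2
v^2 = 2045.7529
Fd = 0.5 * 0.98 * 1.14 * 0.0035 * 2045.7529 = 3.9997 N

3.9997 N
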